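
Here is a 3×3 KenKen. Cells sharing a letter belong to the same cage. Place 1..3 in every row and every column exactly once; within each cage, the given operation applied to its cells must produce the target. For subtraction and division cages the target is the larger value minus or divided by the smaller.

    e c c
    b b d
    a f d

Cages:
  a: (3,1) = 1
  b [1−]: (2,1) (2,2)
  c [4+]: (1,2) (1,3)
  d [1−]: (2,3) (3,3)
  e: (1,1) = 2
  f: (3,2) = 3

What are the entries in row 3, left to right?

Cage e is given, which forces (1,1) = 2.
Cage a is a single given cell, leaving (3,1) = 1.
F is a freebie, leaving (3,2) = 3.
Row 3 already has 3, so (3,3) = 2.
Column 2 now contains 3, which forces (1,2) = 1.
The two cells of cage c must have sum 4, so (1,3) = 3.
1 is placed in column 1, which forces (2,1) = 3.
Cage b needs two cells with difference 1, leaving (2,2) = 2.
3 is placed in column 3; hence (2,3) = 1.
Completed grid: 2 1 3 / 3 2 1 / 1 3 2.

1 3 2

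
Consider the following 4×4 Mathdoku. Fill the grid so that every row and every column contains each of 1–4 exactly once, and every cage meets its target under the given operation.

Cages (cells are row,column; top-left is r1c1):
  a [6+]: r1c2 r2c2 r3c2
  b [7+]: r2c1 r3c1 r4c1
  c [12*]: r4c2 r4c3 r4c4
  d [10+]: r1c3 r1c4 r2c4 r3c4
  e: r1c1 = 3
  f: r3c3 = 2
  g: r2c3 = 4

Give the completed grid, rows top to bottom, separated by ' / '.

3 2 1 4 / 1 3 4 2 / 4 1 2 3 / 2 4 3 1

Cage e is a single given cell, leaving r1c1 = 3.
Cage g is given, leaving r2c3 = 4.
F is a freebie, which forces r3c3 = 2.
2 is placed in column 3, so r1c3 = 1.
1 is placed in column 3; hence r4c3 = 3.
Row 1 now contains 1; hence r1c2 = 2.
2 is placed in row 1, leaving r1c4 = 4.
4 is placed in column 4, so r3c4 = 3.
4 is placed in column 4; hence r4c4 = 1.
Cage a needs sum 6; hence r2c2 = 3.
Column 4 already has 3, which forces r2c4 = 2.
3 is placed in row 3, leaving r3c2 = 1.
1 is placed in row 4; hence r4c2 = 4.
Row 2 now contains 2, which forces r2c1 = 1.
Row 3 now contains 1, so r3c1 = 4.
Row 4 now contains 4, so r4c1 = 2.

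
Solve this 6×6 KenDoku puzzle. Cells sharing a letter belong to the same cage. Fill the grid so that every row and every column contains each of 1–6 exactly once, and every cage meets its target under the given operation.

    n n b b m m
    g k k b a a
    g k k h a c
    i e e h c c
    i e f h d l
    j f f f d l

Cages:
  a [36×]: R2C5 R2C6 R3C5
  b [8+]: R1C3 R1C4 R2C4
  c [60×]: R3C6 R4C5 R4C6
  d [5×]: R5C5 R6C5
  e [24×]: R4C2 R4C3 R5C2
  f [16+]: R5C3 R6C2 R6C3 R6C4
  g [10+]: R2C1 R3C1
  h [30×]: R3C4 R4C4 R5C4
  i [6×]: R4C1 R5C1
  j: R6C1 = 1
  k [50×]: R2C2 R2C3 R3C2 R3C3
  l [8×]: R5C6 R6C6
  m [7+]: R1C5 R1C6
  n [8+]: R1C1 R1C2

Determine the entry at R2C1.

6

Cage j is given, which forces R6C1 = 1.
Row 6 already has 1; hence R6C5 = 5.
5 is placed in column 5; hence R5C5 = 1.
Column 1 needs a 5, and only R1C1 is open for it.
Cage n's pair has sum 8; hence R1C2 = 3.
Cage m's pair has sum 7, so R1C5 = 6.
Cage m needs two cells with sum 7, leaving R1C6 = 1.
The 3 cells of cage b must have sum 8; hence R1C3 = 2.
Cage b has sum 8; hence R1C4 = 4.
The 3 cells of cage b must have sum 8, leaving R2C4 = 2.
Cage k needs product 50, so R2C2 = 5.
Cage k needs product 50; hence R2C3 = 1.
Cage k needs product 50, so R3C2 = 2.
Cage k needs product 50; hence R3C3 = 5.
Row 3 now contains 2, leaving R3C5 = 3.
Column 3 now contains 5, leaving R5C3 = 3.
3 is placed in column 5, which forces R2C5 = 4.
Cage a has product 36, leaving R2C6 = 3.
Cage c needs product 60, which forces R3C6 = 6.
The two cells of cage i must have product 6, which forces R4C1 = 3.
Cage e needs product 24; hence R4C2 = 1.
Cage c has product 60, leaving R4C5 = 2.
The 3 cells of cage c must have product 60, leaving R4C6 = 5.
Row 5 already has 3, leaving R5C1 = 2.
Row 5 now contains 2, leaving R5C6 = 4.
Cage f needs sum 16, leaving R6C4 = 3.
Column 6 now contains 4, so R6C6 = 2.
Row 2 now contains 4, which forces R2C1 = 6.
Row 3 already has 6, so R3C1 = 4.
Row 3 already has 6; hence R3C4 = 1.
Cage e has product 24, leaving R4C3 = 4.
Row 4 now contains 5, so R4C4 = 6.
4 is placed in row 5, which forces R5C2 = 6.
The 3 cells of cage h must have product 30, which forces R5C4 = 5.
6 is placed in column 2, leaving R6C2 = 4.
Column 3 now contains 4, leaving R6C3 = 6.
Filled in: 5 3 2 4 6 1 / 6 5 1 2 4 3 / 4 2 5 1 3 6 / 3 1 4 6 2 5 / 2 6 3 5 1 4 / 1 4 6 3 5 2.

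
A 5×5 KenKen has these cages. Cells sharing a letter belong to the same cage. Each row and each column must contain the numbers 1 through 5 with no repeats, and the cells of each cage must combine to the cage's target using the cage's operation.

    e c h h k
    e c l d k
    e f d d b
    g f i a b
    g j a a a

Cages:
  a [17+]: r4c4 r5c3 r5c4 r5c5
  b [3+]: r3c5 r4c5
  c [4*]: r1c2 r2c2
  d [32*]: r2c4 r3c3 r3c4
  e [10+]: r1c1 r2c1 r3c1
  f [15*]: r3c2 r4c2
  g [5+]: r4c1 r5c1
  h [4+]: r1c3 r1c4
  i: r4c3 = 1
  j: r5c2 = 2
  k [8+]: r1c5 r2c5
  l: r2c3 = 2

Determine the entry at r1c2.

4

Cage l is given, so r2c3 = 2.
The 3 cells of cage d must have product 32, so r2c4 = 4.
Cage d needs product 32, so r3c3 = 4.
The 3 cells of cage d must have product 32, so r3c4 = 2.
2 is placed in row 3, leaving r3c5 = 1.
Cage i is given, which forces r4c3 = 1.
Cage a needs sum 17, leaving r4c4 = 5.
Column 5 already has 1, which forces r4c5 = 2.
J is a freebie, leaving r5c2 = 2.
4 is placed in column 4, leaving r5c4 = 3.
Cage c needs two cells with product 4, leaving r1c2 = 4.
Column 3 already has 1, so r1c3 = 3.
Column 4 now contains 3, which forces r1c4 = 1.
3 is placed in row 1, which forces r1c5 = 5.
Row 2 now contains 4, which forces r2c2 = 1.
Column 5 already has 5, leaving r2c5 = 3.
The two cells of cage f must have product 15, leaving r3c2 = 5.
Cage g needs two cells with sum 5, which forces r4c1 = 4.
Row 4 now contains 5, leaving r4c2 = 3.
The two cells of cage g must have sum 5, leaving r5c1 = 1.
Row 5 now contains 3, leaving r5c3 = 5.
Cage a has sum 17, leaving r5c5 = 4.
Row 1 now contains 4, leaving r1c1 = 2.
Row 2 already has 3, leaving r2c1 = 5.
Row 3 already has 5, which forces r3c1 = 3.
Completed grid: 2 4 3 1 5 / 5 1 2 4 3 / 3 5 4 2 1 / 4 3 1 5 2 / 1 2 5 3 4.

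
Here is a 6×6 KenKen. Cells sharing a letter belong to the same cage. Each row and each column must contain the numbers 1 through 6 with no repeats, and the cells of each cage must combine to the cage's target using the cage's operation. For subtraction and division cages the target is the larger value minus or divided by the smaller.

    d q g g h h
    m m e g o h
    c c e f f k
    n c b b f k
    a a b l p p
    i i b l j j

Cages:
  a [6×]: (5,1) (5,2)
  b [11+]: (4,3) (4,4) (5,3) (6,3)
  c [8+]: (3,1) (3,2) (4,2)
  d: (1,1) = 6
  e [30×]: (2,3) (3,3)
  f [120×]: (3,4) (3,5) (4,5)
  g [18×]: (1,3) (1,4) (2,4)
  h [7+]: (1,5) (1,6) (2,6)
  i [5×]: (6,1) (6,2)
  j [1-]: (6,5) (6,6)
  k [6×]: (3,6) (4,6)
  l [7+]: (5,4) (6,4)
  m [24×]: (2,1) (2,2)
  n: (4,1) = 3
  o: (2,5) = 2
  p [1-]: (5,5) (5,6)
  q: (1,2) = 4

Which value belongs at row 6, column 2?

D is a freebie, so (1,1) = 6.
Cage q is a single given cell, leaving (1,2) = 4.
6 is placed in column 1, which forces (2,1) = 4.
Column 2 now contains 4, which forces (2,2) = 6.
Row 2 already has 6, which forces (2,3) = 5.
Cage o is a single given cell, leaving (2,5) = 2.
Column 3 already has 5, which forces (3,3) = 6.
Cage n is given, leaving (4,1) = 3.
Cage g has product 18, leaving (1,3) = 3.
The 3 cells of cage g must have product 18; hence (1,4) = 2.
Row 1 now contains 3; hence (1,5) = 1.
Row 1 now contains 1, so (1,6) = 5.
Cage g has product 18, which forces (2,4) = 3.
Row 2 already has 3; hence (2,6) = 1.
1 is placed in column 6; hence (3,6) = 3.
Cage f has product 120, so (4,5) = 6.
Row 4 now contains 6; hence (4,6) = 2.
Cage a's pair has product 6, leaving (5,1) = 2.
The two cells of cage a must have product 6, so (5,2) = 3.
The 3 cells of cage c must have sum 8, so (3,2) = 2.
Cage b needs sum 11, so (4,3) = 1.
The 4 cells of cage b must have sum 11, which forces (4,4) = 4.
The 4 cells of cage b must have sum 11, leaving (5,3) = 4.
Cage p needs two cells with difference 1, leaving (5,5) = 5.
4 is placed in row 5, leaving (5,6) = 6.
Cage b has sum 11; hence (6,3) = 2.
5 is placed in column 5; hence (6,5) = 3.
6 is placed in column 6, which forces (6,6) = 4.
Cage c has sum 8, which forces (3,1) = 1.
Column 4 already has 4; hence (3,4) = 5.
5 is placed in column 5, so (3,5) = 4.
1 is placed in row 4; hence (4,2) = 5.
Row 5 already has 6, so (5,4) = 1.
Column 1 already has 1, so (6,1) = 5.
Column 2 already has 5, so (6,2) = 1.
Cage l needs two cells with sum 7; hence (6,4) = 6.
Completed grid: 6 4 3 2 1 5 / 4 6 5 3 2 1 / 1 2 6 5 4 3 / 3 5 1 4 6 2 / 2 3 4 1 5 6 / 5 1 2 6 3 4.

1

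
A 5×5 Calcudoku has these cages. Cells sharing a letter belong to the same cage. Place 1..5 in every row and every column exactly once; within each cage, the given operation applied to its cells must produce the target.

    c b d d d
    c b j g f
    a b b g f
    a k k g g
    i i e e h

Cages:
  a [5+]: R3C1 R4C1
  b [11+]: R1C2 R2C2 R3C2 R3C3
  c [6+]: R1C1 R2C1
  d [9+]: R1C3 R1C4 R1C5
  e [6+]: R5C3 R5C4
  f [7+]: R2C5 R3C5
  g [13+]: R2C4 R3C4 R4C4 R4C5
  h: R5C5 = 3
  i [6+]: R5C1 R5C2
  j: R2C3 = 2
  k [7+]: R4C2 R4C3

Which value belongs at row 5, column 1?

4

Cage j is a single given cell, leaving R2C3 = 2.
Cage h is given, so R5C5 = 3.
Cage f's pair has sum 7; hence R2C5 = 5.
The two cells of cage f must have sum 7, leaving R3C5 = 2.
The only place for 3 in column 1 is R3C1.
Cage a needs two cells with sum 5, leaving R4C1 = 2.
2 is placed in column 1, leaving R1C1 = 5.
Row 1 already has 5; hence R1C3 = 3.
3 is placed in row 1, so R1C4 = 2.
Cage c's pair has sum 6, so R2C1 = 1.
Column 3 now contains 3, which forces R4C3 = 4.
Row 4 now contains 4, so R4C5 = 1.
Column 1 already has 1, which forces R5C1 = 4.
The 4 cells of cage b must have sum 11, so R1C2 = 1.
Column 5 now contains 1; hence R1C5 = 4.
Cage b has sum 11, so R2C2 = 4.
Row 2 already has 4, leaving R2C4 = 3.
Cage b has sum 11, leaving R3C2 = 5.
The 4 cells of cage b must have sum 11; hence R3C3 = 1.
5 is placed in row 3, which forces R3C4 = 4.
Row 4 now contains 4; hence R4C2 = 3.
Column 4 already has 3, so R4C4 = 5.
The two cells of cage i must have sum 6, which forces R5C2 = 2.
1 is placed in column 3, leaving R5C3 = 5.
5 is placed in column 4, so R5C4 = 1.
Completed grid: 5 1 3 2 4 / 1 4 2 3 5 / 3 5 1 4 2 / 2 3 4 5 1 / 4 2 5 1 3.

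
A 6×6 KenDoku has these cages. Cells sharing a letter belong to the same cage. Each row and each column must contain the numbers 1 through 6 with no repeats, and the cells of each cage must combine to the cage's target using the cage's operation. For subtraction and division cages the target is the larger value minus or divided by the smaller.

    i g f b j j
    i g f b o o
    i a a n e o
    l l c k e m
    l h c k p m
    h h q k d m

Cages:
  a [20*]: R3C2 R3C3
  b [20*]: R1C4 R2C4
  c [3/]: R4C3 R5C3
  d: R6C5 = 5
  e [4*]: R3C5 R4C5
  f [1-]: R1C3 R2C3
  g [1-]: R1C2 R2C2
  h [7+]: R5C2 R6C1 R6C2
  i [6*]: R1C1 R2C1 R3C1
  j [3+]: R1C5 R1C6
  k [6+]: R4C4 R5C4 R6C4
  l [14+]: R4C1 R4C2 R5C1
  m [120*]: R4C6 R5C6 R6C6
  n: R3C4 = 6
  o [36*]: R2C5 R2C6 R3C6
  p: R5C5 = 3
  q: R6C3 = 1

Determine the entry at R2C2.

5

N is a freebie, which forces R3C4 = 6.
P is a freebie, so R5C5 = 3.
Cage q is given, so R6C3 = 1.
Cage d is a single given cell, so R6C5 = 5.
Row 6 needs a 6, and only R6C6 is open for it.
Cage o has product 36; hence R2C5 = 6.
In column 5, 2 can only go at R1C5, so R1C5 = 2.
Row 1 already has 2; hence R1C6 = 1.
Row 1 already has 1, which forces R1C1 = 3.
In row 2, 1 can only go at R2C1, so R2C1 = 1.
1 is placed in column 1, so R3C1 = 2.
Row 3 now contains 2, which forces R3C6 = 3.
Column 1 now contains 2, leaving R6C1 = 4.
3 is placed in column 6, so R2C6 = 2.
Cage l has sum 14, which forces R4C2 = 3.
Cage h needs sum 7, leaving R5C2 = 1.
Row 5 now contains 1; hence R5C4 = 2.
Cage h needs sum 7, leaving R6C2 = 2.
Column 4 already has 2; hence R6C4 = 3.
Cage c's pair has quotient 3, leaving R4C3 = 2.
Column 4 already has 2; hence R4C4 = 1.
Row 4 already has 1, leaving R4C5 = 4.
Row 4 now contains 4, so R4C6 = 5.
Row 5 already has 2, so R5C3 = 6.
5 is placed in column 6, which forces R5C6 = 4.
Column 5 already has 4; hence R3C5 = 1.
Row 4 now contains 5, leaving R4C1 = 6.
6 is placed in row 5; hence R5C1 = 5.
The only place for 6 in row 1 is R1C2.
Cage g's pair has difference 1, leaving R2C2 = 5.
Row 2 already has 5, which forces R2C4 = 4.
Column 2 already has 5, which forces R3C2 = 4.
Row 3 now contains 4, so R3C3 = 5.
Column 3 already has 5, so R1C3 = 4.
Column 4 already has 4; hence R1C4 = 5.
4 is placed in row 2, which forces R2C3 = 3.
The full grid is 3 6 4 5 2 1 / 1 5 3 4 6 2 / 2 4 5 6 1 3 / 6 3 2 1 4 5 / 5 1 6 2 3 4 / 4 2 1 3 5 6.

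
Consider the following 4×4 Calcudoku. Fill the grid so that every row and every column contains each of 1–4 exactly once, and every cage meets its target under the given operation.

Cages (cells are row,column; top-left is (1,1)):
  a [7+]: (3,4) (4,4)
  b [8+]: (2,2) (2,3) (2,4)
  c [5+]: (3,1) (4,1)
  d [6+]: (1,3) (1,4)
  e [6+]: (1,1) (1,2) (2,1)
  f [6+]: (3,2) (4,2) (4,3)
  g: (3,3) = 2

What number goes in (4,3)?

G is a freebie, which forces (3,3) = 2.
Column 3 now contains 2, leaving (1,3) = 4.
Cage d needs two cells with sum 6, which forces (1,4) = 2.
Cage e has sum 6, leaving (2,1) = 2.
The only place for 2 in row 4 is (4,2).
In column 1, 3 can only go at (1,1), so (1,1) = 3.
Row 1 already has 3, so (1,2) = 1.
1 is placed in column 2, leaving (3,2) = 3.
3 is placed in row 3, leaving (3,4) = 4.
Column 4 now contains 4, which forces (4,4) = 3.
Column 2 now contains 3, so (2,2) = 4.
Cage b has sum 8, so (2,3) = 3.
Column 4 now contains 3, so (2,4) = 1.
Row 3 now contains 4, leaving (3,1) = 1.
The two cells of cage c must have sum 5, so (4,1) = 4.
Row 4 already has 3, which forces (4,3) = 1.
Filled in: 3 1 4 2 / 2 4 3 1 / 1 3 2 4 / 4 2 1 3.

1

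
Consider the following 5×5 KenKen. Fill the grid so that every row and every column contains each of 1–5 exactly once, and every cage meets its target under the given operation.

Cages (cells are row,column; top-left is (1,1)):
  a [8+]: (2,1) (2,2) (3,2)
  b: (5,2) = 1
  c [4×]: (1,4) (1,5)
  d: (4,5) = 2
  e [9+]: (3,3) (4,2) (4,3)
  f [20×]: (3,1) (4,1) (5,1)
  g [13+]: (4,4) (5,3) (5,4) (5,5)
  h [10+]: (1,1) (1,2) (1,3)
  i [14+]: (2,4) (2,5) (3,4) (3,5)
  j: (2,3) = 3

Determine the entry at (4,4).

4

J is a freebie; hence (2,3) = 3.
Cage d is a single given cell, which forces (4,5) = 2.
B is a freebie, leaving (5,2) = 1.
In column 1, 3 can only go at (1,1), so (1,1) = 3.
In column 1, 2 can only go at (2,1), so (2,1) = 2.
The 3 cells of cage a must have sum 8, which forces (2,2) = 4.
Cage a has sum 8, so (3,2) = 2.
Column 2 already has 4, which forces (4,2) = 3.
2 is placed in column 2, so (1,2) = 5.
Cage h has sum 10, which forces (1,3) = 2.
Row 3 needs a 4, and only (3,1) is open for it.
Cage f has product 20, leaving (4,1) = 1.
Row 4 now contains 1, leaving (4,3) = 5.
Row 4 now contains 1, leaving (4,4) = 4.
4 is placed in column 1, leaving (5,1) = 5.
Column 3 now contains 5, which forces (5,3) = 4.
Row 5 now contains 4; hence (5,5) = 3.
4 is placed in column 4, so (1,4) = 1.
Cage c needs two cells with product 4; hence (1,5) = 4.
Cage i needs sum 14, which forces (2,4) = 5.
Cage i needs sum 14, leaving (2,5) = 1.
Column 3 now contains 5, so (3,3) = 1.
The 4 cells of cage i must have sum 14, leaving (3,4) = 3.
3 is placed in column 5, leaving (3,5) = 5.
3 is placed in row 5; hence (5,4) = 2.
The full grid is 3 5 2 1 4 / 2 4 3 5 1 / 4 2 1 3 5 / 1 3 5 4 2 / 5 1 4 2 3.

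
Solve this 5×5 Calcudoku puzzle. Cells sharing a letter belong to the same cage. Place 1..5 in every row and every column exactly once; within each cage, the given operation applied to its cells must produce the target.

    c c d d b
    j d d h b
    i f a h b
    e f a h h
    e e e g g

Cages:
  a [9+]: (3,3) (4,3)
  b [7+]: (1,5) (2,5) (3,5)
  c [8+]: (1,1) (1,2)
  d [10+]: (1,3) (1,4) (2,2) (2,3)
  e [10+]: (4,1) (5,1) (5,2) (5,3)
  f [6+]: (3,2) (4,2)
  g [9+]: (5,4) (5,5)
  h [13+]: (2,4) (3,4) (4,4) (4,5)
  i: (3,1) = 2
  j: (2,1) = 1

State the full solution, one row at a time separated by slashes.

J is a freebie, so (2,1) = 1.
Cage i is given, so (3,1) = 2.
Row 3 needs a 3, and only (3,4) is open for it.
In row 5, 3 can only go at (5,1), so (5,1) = 3.
Column 1 already has 3, which forces (1,1) = 5.
Cage c's pair has sum 8, so (1,2) = 3.
Column 1 already has 3; hence (4,1) = 4.
4 is placed in row 4, so (4,3) = 5.
The 4 cells of cage h must have sum 13, leaving (2,4) = 5.
5 is placed in column 3, which forces (3,3) = 4.
4 is placed in row 3; hence (3,5) = 1.
Cage h needs sum 13, which forces (4,4) = 2.
The 4 cells of cage h must have sum 13; hence (4,5) = 3.
Column 4 already has 5, so (5,4) = 4.
4 is placed in row 5, so (5,5) = 5.
Cage d needs sum 10, so (1,3) = 2.
Column 4 now contains 4, leaving (1,4) = 1.
Row 1 already has 2, leaving (1,5) = 4.
The 4 cells of cage d must have sum 10; hence (2,2) = 4.
The 4 cells of cage d must have sum 10; hence (2,3) = 3.
Column 5 already has 4, leaving (2,5) = 2.
4 is placed in row 3, leaving (3,2) = 5.
Row 4 now contains 2, leaving (4,2) = 1.
Column 2 now contains 1, leaving (5,2) = 2.
Column 3 now contains 2, so (5,3) = 1.

5 3 2 1 4 / 1 4 3 5 2 / 2 5 4 3 1 / 4 1 5 2 3 / 3 2 1 4 5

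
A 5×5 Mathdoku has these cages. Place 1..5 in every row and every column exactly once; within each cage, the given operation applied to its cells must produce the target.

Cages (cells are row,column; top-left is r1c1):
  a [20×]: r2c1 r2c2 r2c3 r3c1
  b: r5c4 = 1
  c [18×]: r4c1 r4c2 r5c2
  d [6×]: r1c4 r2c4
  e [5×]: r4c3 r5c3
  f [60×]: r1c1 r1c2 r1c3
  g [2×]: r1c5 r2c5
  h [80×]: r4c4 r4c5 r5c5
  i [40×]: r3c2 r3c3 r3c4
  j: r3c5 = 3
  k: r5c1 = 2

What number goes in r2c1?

5

Cage j is given; hence r3c5 = 3.
The 3 cells of cage c must have product 18, leaving r4c1 = 3.
The 3 cells of cage c must have product 18, which forces r4c2 = 2.
Cage h has product 80, so r4c4 = 4.
Cage h needs product 80; hence r4c5 = 5.
Cage k is a single given cell; hence r5c1 = 2.
Cage c has product 18, leaving r5c2 = 3.
B is a freebie, which forces r5c4 = 1.
Cage h needs product 80, so r5c5 = 4.
The 3 cells of cage f must have product 60, leaving r1c3 = 3.
Row 1 already has 3, so r1c4 = 2.
2 is placed in row 1, which forces r1c5 = 1.
Column 4 now contains 2; hence r2c4 = 3.
Column 5 now contains 1, which forces r2c5 = 2.
Column 1 now contains 2, which forces r3c1 = 1.
Column 4 now contains 2, so r3c4 = 5.
Row 4 now contains 5, which forces r4c3 = 1.
Row 5 already has 1, so r5c3 = 5.
Cage a has product 20; hence r2c1 = 5.
The 4 cells of cage a must have product 20; hence r2c2 = 1.
Column 3 now contains 5, leaving r2c3 = 4.
5 is placed in row 3, so r3c2 = 4.
Cage i needs product 40, so r3c3 = 2.
Column 1 now contains 5; hence r1c1 = 4.
Column 2 now contains 4, leaving r1c2 = 5.
Completed grid: 4 5 3 2 1 / 5 1 4 3 2 / 1 4 2 5 3 / 3 2 1 4 5 / 2 3 5 1 4.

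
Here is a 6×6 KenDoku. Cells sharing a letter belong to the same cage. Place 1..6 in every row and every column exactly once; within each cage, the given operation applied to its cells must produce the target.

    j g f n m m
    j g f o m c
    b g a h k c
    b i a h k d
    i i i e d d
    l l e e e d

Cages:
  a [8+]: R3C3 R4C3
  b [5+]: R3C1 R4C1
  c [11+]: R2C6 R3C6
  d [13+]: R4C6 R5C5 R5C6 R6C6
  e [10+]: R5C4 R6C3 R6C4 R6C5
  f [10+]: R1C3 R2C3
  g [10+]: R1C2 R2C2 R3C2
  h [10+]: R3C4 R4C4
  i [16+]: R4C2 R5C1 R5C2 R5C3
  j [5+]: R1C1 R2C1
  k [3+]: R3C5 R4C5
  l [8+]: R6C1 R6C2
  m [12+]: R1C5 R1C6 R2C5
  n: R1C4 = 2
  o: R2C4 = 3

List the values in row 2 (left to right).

2 1 4 3 6 5

Cage n is a single given cell, leaving R1C4 = 2.
O is a freebie; hence R2C4 = 3.
In column 4, 5 can only go at R6C4, so R6C4 = 5.
The 4 cells of cage e must have sum 10; hence R5C4 = 1.
In row 6, 4 can only go at R6C6, so R6C6 = 4.
The only place for 5 in column 1 is R5C1.
In column 1, 6 can only go at R6C1, so R6C1 = 6.
Row 6 already has 6, leaving R6C2 = 2.
In column 3, 1 can only go at R6C3, so R6C3 = 1.
1 is placed in row 6, leaving R6C5 = 3.
The pair R1C3/R2C3 in column 3 holds {4, 6}, which forces R5C3 = 2.
2 is placed in row 5, which forces R5C6 = 3.
Column 6 already has 3, which forces R1C6 = 1.
The 4 cells of cage d must have sum 13, leaving R4C6 = 2.
Cage d needs sum 13, so R5C5 = 4.
The two cells of cage k must have sum 3, which forces R3C5 = 2.
The 4 cells of cage i must have sum 16, leaving R4C2 = 3.
3 is placed in row 4, so R4C3 = 5.
Row 4 already has 2, so R4C5 = 1.
Row 5 already has 4, so R5C2 = 6.
Cage b needs two cells with sum 5; hence R3C1 = 1.
Column 3 now contains 5, leaving R3C3 = 3.
1 is placed in row 4, so R4C1 = 4.
Row 4 already has 4; hence R4C4 = 6.
Column 1 already has 4, leaving R1C1 = 3.
Column 1 now contains 1; hence R2C1 = 2.
Cage g has sum 10, leaving R2C2 = 1.
6 is placed in column 4, which forces R3C4 = 4.
Cage g has sum 10, which forces R1C2 = 4.
Row 1 already has 4, which forces R1C3 = 6.
Row 1 now contains 6, leaving R1C5 = 5.
6 is placed in column 3, so R2C3 = 4.
Column 5 already has 5, which forces R2C5 = 6.
Row 2 now contains 6, leaving R2C6 = 5.
4 is placed in row 3, leaving R3C2 = 5.
5 is placed in column 6, so R3C6 = 6.
Filled in: 3 4 6 2 5 1 / 2 1 4 3 6 5 / 1 5 3 4 2 6 / 4 3 5 6 1 2 / 5 6 2 1 4 3 / 6 2 1 5 3 4.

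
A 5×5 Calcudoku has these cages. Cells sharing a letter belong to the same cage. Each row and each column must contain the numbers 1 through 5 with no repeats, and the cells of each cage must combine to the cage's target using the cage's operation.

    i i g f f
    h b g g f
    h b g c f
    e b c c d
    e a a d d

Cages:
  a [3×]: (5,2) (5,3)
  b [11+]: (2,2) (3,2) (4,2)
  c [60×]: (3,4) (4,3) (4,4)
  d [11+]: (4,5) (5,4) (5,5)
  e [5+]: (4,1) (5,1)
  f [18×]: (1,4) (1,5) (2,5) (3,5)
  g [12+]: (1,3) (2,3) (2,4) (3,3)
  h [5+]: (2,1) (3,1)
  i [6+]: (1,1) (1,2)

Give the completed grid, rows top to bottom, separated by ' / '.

5 1 4 3 2 / 2 4 5 1 3 / 3 5 2 4 1 / 1 2 3 5 4 / 4 3 1 2 5

The 4 cells of cage f must have product 18, leaving (1,4) = 3.
The 3 cells of cage c must have product 60, so (4,3) = 3.
Column 3 now contains 3, which forces (5,3) = 1.
Cage g needs sum 12, which forces (2,4) = 1.
1 is placed in row 5, so (5,2) = 3.
Cage e's pair has sum 5, leaving (4,1) = 1.
Row 5 now contains 3; hence (5,1) = 4.
Cage d needs sum 11, leaving (4,5) = 4.
The 3 cells of cage c must have product 60, leaving (3,4) = 4.
Row 4 already has 4, leaving (4,4) = 5.
5 is placed in column 4, leaving (5,4) = 2.
Row 5 now contains 2, which forces (5,5) = 5.
The 3 cells of cage b must have sum 11, which forces (2,2) = 4.
The 3 cells of cage b must have sum 11, leaving (3,2) = 5.
Row 3 already has 5, so (3,3) = 2.
5 is placed in row 4; hence (4,2) = 2.
The two cells of cage i must have sum 6, so (1,1) = 5.
Column 2 now contains 4, so (1,2) = 1.
Cage g needs sum 12; hence (1,3) = 4.
Row 1 now contains 1; hence (1,5) = 2.
Cage h needs two cells with sum 5, which forces (2,1) = 2.
Column 3 already has 2, leaving (2,3) = 5.
Column 5 now contains 2, which forces (2,5) = 3.
2 is placed in row 3, which forces (3,1) = 3.
Column 5 now contains 3; hence (3,5) = 1.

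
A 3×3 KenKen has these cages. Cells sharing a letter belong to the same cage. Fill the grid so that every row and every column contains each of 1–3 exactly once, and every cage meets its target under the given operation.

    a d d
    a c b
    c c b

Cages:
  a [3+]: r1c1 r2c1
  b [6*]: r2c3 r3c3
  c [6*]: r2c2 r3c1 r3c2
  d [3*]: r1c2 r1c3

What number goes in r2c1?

The only place for 2 in row 1 is r1c1.
Column 1 already has 2, which forces r2c1 = 1.
Column 1 already has 1, which forces r3c1 = 3.
Row 3 now contains 3, so r3c3 = 2.
The 3 cells of cage c must have product 6; hence r2c2 = 2.
Column 3 now contains 2, so r2c3 = 3.
Row 3 now contains 2, leaving r3c2 = 1.
1 is placed in column 2; hence r1c2 = 3.
Column 3 now contains 3; hence r1c3 = 1.
Filled in: 2 3 1 / 1 2 3 / 3 1 2.

1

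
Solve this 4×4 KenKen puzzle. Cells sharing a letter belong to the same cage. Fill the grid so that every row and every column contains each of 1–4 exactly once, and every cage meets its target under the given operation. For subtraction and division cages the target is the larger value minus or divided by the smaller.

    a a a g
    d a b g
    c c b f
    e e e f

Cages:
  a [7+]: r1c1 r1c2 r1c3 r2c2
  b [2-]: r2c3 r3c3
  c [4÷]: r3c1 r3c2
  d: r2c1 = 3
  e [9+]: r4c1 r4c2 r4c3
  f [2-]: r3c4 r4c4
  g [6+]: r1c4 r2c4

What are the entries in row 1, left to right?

2 3 1 4

Cage d is given, so r2c1 = 3.
Cage a needs sum 7, which forces r2c2 = 1.
Column 2 now contains 1; hence r3c2 = 4.
Cage b needs two cells with difference 2, so r2c3 = 4.
Row 2 already has 4, leaving r2c4 = 2.
4 is placed in row 3, leaving r3c1 = 1.
The two cells of cage b must have difference 2, which forces r3c3 = 2.
Row 3 already has 1, which forces r3c4 = 3.
Column 3 already has 2, which forces r4c3 = 3.
Column 1 already has 1, which forces r1c1 = 2.
Cage a needs sum 7; hence r1c2 = 3.
Column 3 already has 3, so r1c3 = 1.
Column 4 now contains 2, so r1c4 = 4.
Cage e has sum 9; hence r4c1 = 4.
Row 4 already has 3; hence r4c2 = 2.
Cage f needs two cells with difference 2, so r4c4 = 1.
Filled in: 2 3 1 4 / 3 1 4 2 / 1 4 2 3 / 4 2 3 1.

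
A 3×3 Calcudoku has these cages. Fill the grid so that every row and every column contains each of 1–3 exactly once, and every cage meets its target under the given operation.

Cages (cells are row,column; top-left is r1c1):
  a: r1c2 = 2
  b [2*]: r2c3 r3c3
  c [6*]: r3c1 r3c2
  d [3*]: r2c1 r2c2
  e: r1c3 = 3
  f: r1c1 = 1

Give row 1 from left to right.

1 2 3

Cage f is a single given cell, so r1c1 = 1.
A is a freebie; hence r1c2 = 2.
Cage e is a single given cell, so r1c3 = 3.
Column 1 already has 1, leaving r2c1 = 3.
3 is placed in row 2; hence r2c2 = 1.
Row 2 now contains 1, so r2c3 = 2.
Column 1 now contains 3, so r3c1 = 2.
Column 2 already has 2, which forces r3c2 = 3.
Column 3 now contains 2; hence r3c3 = 1.
The full grid is 1 2 3 / 3 1 2 / 2 3 1.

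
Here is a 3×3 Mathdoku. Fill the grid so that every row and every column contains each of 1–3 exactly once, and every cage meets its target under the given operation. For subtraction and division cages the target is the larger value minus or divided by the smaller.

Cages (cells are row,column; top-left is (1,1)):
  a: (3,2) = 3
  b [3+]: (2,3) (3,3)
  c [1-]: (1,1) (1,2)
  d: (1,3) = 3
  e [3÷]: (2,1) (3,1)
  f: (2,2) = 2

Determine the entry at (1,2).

1

D is a freebie, which forces (1,3) = 3.
Cage f is given; hence (2,2) = 2.
Row 2 already has 2; hence (2,3) = 1.
Cage a is given; hence (3,2) = 3.
Column 3 now contains 1, which forces (3,3) = 2.
The two cells of cage c must have difference 1; hence (1,1) = 2.
2 is placed in column 2; hence (1,2) = 1.
Row 2 now contains 1; hence (2,1) = 3.
3 is placed in row 3, leaving (3,1) = 1.
Completed grid: 2 1 3 / 3 2 1 / 1 3 2.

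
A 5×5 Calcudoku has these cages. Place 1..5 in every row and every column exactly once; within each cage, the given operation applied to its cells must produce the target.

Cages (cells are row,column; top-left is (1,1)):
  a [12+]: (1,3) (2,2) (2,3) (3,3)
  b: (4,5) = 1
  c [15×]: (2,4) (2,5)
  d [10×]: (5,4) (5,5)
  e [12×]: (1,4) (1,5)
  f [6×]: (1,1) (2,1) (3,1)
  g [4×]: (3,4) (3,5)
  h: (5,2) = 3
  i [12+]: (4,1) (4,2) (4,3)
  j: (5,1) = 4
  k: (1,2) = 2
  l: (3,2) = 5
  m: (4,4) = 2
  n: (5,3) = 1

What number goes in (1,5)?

3

Cage k is given, so (1,2) = 2.
Cage l is given; hence (3,2) = 5.
Cage m is a single given cell; hence (4,4) = 2.
B is a freebie, so (4,5) = 1.
Cage j is given, leaving (5,1) = 4.
Cage h is a single given cell, so (5,2) = 3.
Cage n is given; hence (5,3) = 1.
Column 4 now contains 2, which forces (5,4) = 5.
Row 5 now contains 5, so (5,5) = 2.
The 4 cells of cage a must have sum 12, leaving (2,2) = 1.
5 is placed in column 4, leaving (2,4) = 3.
Cage c's pair has product 15, which forces (2,5) = 5.
Cage g's pair has product 4, so (3,4) = 1.
Column 5 already has 1, leaving (3,5) = 4.
3 is placed in column 2; hence (4,2) = 4.
Cage f needs product 6; hence (1,1) = 1.
Cage a needs sum 12; hence (1,3) = 5.
Column 4 already has 3; hence (1,4) = 4.
4 is placed in column 5, leaving (1,5) = 3.
Row 2 now contains 3, so (2,1) = 2.
The 4 cells of cage a must have sum 12, so (2,3) = 4.
Cage f needs product 6; hence (3,1) = 3.
Row 3 already has 4; hence (3,3) = 2.
Column 1 already has 3, so (4,1) = 5.
Column 3 now contains 5, so (4,3) = 3.
Filled in: 1 2 5 4 3 / 2 1 4 3 5 / 3 5 2 1 4 / 5 4 3 2 1 / 4 3 1 5 2.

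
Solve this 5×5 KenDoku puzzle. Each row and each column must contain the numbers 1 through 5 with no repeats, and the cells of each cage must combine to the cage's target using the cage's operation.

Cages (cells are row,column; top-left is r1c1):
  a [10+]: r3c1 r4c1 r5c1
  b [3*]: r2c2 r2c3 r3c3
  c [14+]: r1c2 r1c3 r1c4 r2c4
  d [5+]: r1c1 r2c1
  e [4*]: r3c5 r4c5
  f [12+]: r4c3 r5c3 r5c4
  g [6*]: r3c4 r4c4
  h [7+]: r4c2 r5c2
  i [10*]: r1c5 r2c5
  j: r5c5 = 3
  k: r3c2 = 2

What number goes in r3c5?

Cage b needs product 3, leaving r2c2 = 1.
The 3 cells of cage b must have product 3, which forces r2c3 = 3.
Cage k is a single given cell; hence r3c2 = 2.
The 3 cells of cage b must have product 3; hence r3c3 = 1.
2 is placed in row 3, leaving r3c4 = 3.
1 is placed in row 3, which forces r3c5 = 4.
3 is placed in column 4, which forces r4c4 = 2.
Column 5 now contains 4; hence r4c5 = 1.
J is a freebie; hence r5c5 = 3.
4 is placed in row 3, leaving r3c1 = 5.
Cage h's pair has sum 7, so r4c2 = 3.
Cage f needs sum 12; hence r4c3 = 5.
Cage h needs two cells with sum 7; hence r5c2 = 4.
The 3 cells of cage f must have sum 12, which forces r5c3 = 2.
Cage f has sum 12; hence r5c4 = 5.
4 is placed in column 2, leaving r1c2 = 5.
Column 3 now contains 2, which forces r1c3 = 4.
Cage c has sum 14, so r1c4 = 1.
Row 1 now contains 5, so r1c5 = 2.
5 is placed in column 4, leaving r2c4 = 4.
2 is placed in column 5; hence r2c5 = 5.
Row 4 now contains 3; hence r4c1 = 4.
Row 5 already has 2, so r5c1 = 1.
Row 1 now contains 1, so r1c1 = 3.
Row 2 now contains 4, leaving r2c1 = 2.
The full grid is 3 5 4 1 2 / 2 1 3 4 5 / 5 2 1 3 4 / 4 3 5 2 1 / 1 4 2 5 3.

4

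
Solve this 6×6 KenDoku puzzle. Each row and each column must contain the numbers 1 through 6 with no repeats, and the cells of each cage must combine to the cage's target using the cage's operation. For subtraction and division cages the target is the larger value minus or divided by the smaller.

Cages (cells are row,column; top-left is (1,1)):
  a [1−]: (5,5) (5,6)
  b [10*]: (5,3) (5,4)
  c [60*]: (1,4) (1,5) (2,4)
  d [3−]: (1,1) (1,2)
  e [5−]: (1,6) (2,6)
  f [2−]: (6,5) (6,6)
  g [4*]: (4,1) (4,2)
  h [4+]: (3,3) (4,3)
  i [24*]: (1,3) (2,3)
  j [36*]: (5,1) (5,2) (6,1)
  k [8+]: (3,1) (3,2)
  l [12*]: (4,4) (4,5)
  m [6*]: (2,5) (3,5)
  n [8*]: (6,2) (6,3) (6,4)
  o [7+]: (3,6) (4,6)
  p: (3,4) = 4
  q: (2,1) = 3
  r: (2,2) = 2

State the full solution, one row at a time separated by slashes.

2 5 6 3 4 1 / 3 2 4 5 1 6 / 5 3 1 4 6 2 / 4 1 3 6 2 5 / 1 6 5 2 3 4 / 6 4 2 1 5 3

Cage q is a single given cell; hence (2,1) = 3.
R is a freebie, so (2,2) = 2.
P is a freebie, so (3,4) = 4.
Row 2 needs a 4, and only (2,3) is open for it.
Column 3 already has 4, so (1,3) = 6.
6 is placed in row 1, leaving (1,6) = 1.
1 is placed in column 6, which forces (2,6) = 6.
Cage n needs product 8, which forces (6,2) = 4.
Cage d's pair has difference 3, which forces (1,1) = 2.
Cage d needs two cells with difference 3, which forces (1,2) = 5.
Cage c needs product 60, which forces (1,4) = 3.
Cage c has product 60, so (1,5) = 4.
6 is placed in row 2, which forces (2,4) = 5.
6 is placed in row 2; hence (2,5) = 1.
Column 1 already has 2, so (3,1) = 5.
Cage m's pair has product 6; hence (3,5) = 6.
Cage g needs two cells with product 4, leaving (4,1) = 4.
4 is placed in column 2, leaving (4,2) = 1.
1 is placed in row 4, so (4,3) = 3.
Column 5 now contains 6, which forces (4,5) = 2.
Row 4 already has 2, so (4,6) = 5.
Column 4 now contains 5, which forces (5,4) = 2.
Column 1 already has 2, so (6,1) = 6.
Column 4 now contains 2, so (6,4) = 1.
Column 6 already has 5; hence (6,6) = 3.
Row 3 already has 6; hence (3,2) = 3.
Column 3 already has 3, so (3,3) = 1.
Column 6 now contains 3, so (3,6) = 2.
Row 4 already has 2, so (4,4) = 6.
6 is placed in column 1; hence (5,1) = 1.
Cage j needs product 36; hence (5,2) = 6.
Row 5 already has 2; hence (5,3) = 5.
Row 5 now contains 5, which forces (5,5) = 3.
Column 6 now contains 3; hence (5,6) = 4.
Row 6 now contains 1; hence (6,3) = 2.
Row 6 already has 3, so (6,5) = 5.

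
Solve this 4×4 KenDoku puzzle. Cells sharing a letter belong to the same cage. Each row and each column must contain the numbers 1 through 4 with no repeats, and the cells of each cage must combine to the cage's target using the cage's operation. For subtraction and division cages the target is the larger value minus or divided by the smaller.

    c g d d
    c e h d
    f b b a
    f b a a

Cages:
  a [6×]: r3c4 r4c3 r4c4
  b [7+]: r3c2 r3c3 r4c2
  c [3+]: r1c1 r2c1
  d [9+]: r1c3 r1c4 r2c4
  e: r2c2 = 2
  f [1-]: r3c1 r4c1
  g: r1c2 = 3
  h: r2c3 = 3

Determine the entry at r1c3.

Cage g is given, leaving r1c2 = 3.
Cage e is a single given cell, leaving r2c2 = 2.
Cage h is a single given cell; hence r2c3 = 3.
3 is placed in row 2, so r2c4 = 4.
Cage c needs two cells with sum 3, which forces r1c1 = 2.
Cage d needs sum 9, so r1c3 = 4.
Cage d needs sum 9, leaving r1c4 = 1.
Row 2 now contains 2, so r2c1 = 1.
Cage b has sum 7, so r3c3 = 2.
2 is placed in row 3, leaving r3c4 = 3.
Column 3 now contains 2, leaving r4c3 = 1.
3 is placed in column 4; hence r4c4 = 2.
Row 3 already has 3; hence r3c1 = 4.
The 3 cells of cage b must have sum 7, so r3c2 = 1.
Cage f needs two cells with difference 1, leaving r4c1 = 3.
Row 4 now contains 1, so r4c2 = 4.
The full grid is 2 3 4 1 / 1 2 3 4 / 4 1 2 3 / 3 4 1 2.

4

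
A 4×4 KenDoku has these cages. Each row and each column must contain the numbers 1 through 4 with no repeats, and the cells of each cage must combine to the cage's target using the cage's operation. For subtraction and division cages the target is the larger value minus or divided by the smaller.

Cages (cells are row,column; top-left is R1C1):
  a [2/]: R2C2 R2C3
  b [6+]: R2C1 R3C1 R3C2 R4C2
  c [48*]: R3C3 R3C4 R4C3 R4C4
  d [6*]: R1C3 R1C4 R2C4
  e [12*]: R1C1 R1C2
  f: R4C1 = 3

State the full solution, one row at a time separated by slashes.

Cage f is given; hence R4C1 = 3.
Column 1 already has 3, leaving R1C1 = 4.
Cage e needs two cells with product 12, which forces R1C2 = 3.
The 3 cells of cage d must have product 6, leaving R2C4 = 3.
The 4 cells of cage c must have product 48, which forces R3C3 = 3.
Row 3 needs a 4, and only R3C4 is open for it.
The 4 cells of cage c must have product 48, which forces R4C3 = 4.
Column 4 now contains 4, so R4C4 = 1.
The 3 cells of cage d must have product 6, so R1C3 = 1.
Column 4 already has 1, which forces R1C4 = 2.
The 4 cells of cage b must have sum 6, leaving R2C1 = 1.
Column 3 now contains 1; hence R2C3 = 2.
Cage b needs sum 6; hence R3C1 = 2.
The 4 cells of cage b must have sum 6, leaving R3C2 = 1.
Row 4 already has 1; hence R4C2 = 2.
Row 2 now contains 2, leaving R2C2 = 4.

4 3 1 2 / 1 4 2 3 / 2 1 3 4 / 3 2 4 1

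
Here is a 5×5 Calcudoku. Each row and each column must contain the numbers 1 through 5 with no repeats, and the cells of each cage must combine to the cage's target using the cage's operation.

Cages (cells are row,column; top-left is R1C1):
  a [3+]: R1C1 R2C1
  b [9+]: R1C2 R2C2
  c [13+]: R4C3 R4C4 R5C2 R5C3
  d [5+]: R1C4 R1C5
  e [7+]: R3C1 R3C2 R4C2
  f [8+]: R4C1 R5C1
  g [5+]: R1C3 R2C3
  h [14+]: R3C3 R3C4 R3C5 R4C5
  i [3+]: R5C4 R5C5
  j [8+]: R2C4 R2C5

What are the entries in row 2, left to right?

Row 1 needs a 5, and only R1C2 is open for it.
Column 2 now contains 5, so R2C2 = 4.
The only place for 4 in row 5 is R5C3.
Row 2 needs a 1, and only R2C1 is open for it.
Column 1 already has 1, which forces R1C1 = 2.
Row 1 already has 2; hence R1C3 = 3.
3 is placed in column 3, which forces R2C3 = 2.
The only place for 4 in row 4 is R4C5.
Cage d's pair has sum 5, leaving R1C4 = 4.
Column 5 already has 4, which forces R1C5 = 1.
1 is placed in column 5, which forces R5C5 = 2.
Cage h has sum 14; hence R3C3 = 5.
Cage h has sum 14, so R3C4 = 2.
Cage h has sum 14, leaving R3C5 = 3.
Column 3 already has 5, so R4C3 = 1.
Row 5 already has 2, so R5C4 = 1.
Cage j needs two cells with sum 8, which forces R2C4 = 3.
3 is placed in column 5; hence R2C5 = 5.
Row 3 now contains 3, so R3C1 = 4.
2 is placed in row 3; hence R3C2 = 1.
Cage e needs sum 7, leaving R4C2 = 2.
Cage c needs sum 13, so R4C4 = 5.
Row 5 already has 1, which forces R5C2 = 3.
Row 4 now contains 5, so R4C1 = 3.
Row 5 now contains 3, so R5C1 = 5.
The full grid is 2 5 3 4 1 / 1 4 2 3 5 / 4 1 5 2 3 / 3 2 1 5 4 / 5 3 4 1 2.

1 4 2 3 5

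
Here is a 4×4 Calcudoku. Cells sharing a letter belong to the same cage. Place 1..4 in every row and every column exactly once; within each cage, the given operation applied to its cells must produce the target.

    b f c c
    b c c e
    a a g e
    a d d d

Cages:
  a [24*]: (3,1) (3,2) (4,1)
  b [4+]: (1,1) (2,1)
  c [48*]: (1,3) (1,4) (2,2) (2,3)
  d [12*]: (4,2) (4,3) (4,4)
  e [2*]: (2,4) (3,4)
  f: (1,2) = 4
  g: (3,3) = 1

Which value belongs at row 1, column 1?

1

Cage f is given, leaving (1,2) = 4.
Cage g is given; hence (3,3) = 1.
1 is placed in row 3; hence (3,4) = 2.
The 4 cells of cage c must have product 48, so (1,3) = 2.
The 4 cells of cage c must have product 48, leaving (1,4) = 3.
Cage c has product 48, leaving (2,2) = 2.
Cage c has product 48; hence (2,3) = 4.
2 is placed in column 4, which forces (2,4) = 1.
The 3 cells of cage a must have product 24, which forces (3,1) = 4.
Row 3 now contains 2, leaving (3,2) = 3.
Cage a has product 24; hence (4,1) = 2.
Column 2 now contains 3, leaving (4,2) = 1.
Column 3 now contains 4; hence (4,3) = 3.
Column 4 already has 1, so (4,4) = 4.
Row 1 now contains 3, so (1,1) = 1.
Row 2 already has 1; hence (2,1) = 3.
Completed grid: 1 4 2 3 / 3 2 4 1 / 4 3 1 2 / 2 1 3 4.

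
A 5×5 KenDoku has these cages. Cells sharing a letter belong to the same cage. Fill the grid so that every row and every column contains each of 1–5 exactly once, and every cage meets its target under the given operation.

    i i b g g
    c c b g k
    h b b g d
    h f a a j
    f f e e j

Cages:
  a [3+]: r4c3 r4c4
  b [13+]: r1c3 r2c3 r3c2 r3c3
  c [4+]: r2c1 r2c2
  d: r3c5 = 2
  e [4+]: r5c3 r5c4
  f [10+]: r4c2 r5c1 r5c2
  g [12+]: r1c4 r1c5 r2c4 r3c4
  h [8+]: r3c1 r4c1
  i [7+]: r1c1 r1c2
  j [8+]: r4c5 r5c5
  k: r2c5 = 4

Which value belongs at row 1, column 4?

4

K is a freebie, which forces r2c5 = 4.
Cage d is a single given cell, leaving r3c5 = 2.
In row 4, 4 can only go at r4c2, so r4c2 = 4.
Row 5 needs a 2, and only r5c2 is open for it.
Cage f needs sum 10; hence r5c1 = 4.
Column 1 already has 4, which forces r1c1 = 2.
The two cells of cage i must have sum 7, leaving r1c2 = 5.
In row 3, 4 can only go at r3c3, so r3c3 = 4.
Cage b has sum 13; hence r2c3 = 5.
The only place for 4 in row 1 is r1c4.
The 4 cells of cage g must have sum 12; hence r2c4 = 2.
2 is placed in column 4, leaving r4c4 = 1.
Column 4 already has 1; hence r5c4 = 3.
3 is placed in row 5; hence r5c5 = 5.
The 4 cells of cage g must have sum 12, which forces r1c5 = 1.
Column 4 now contains 3, leaving r3c4 = 5.
Row 4 already has 1; hence r4c3 = 2.
Column 5 now contains 5; hence r4c5 = 3.
3 is placed in row 5; hence r5c3 = 1.
Row 1 now contains 1, so r1c3 = 3.
Row 3 now contains 5, which forces r3c1 = 3.
The 4 cells of cage b must have sum 13, so r3c2 = 1.
Row 4 now contains 3, leaving r4c1 = 5.
3 is placed in column 1, which forces r2c1 = 1.
Column 2 now contains 1, which forces r2c2 = 3.
Completed grid: 2 5 3 4 1 / 1 3 5 2 4 / 3 1 4 5 2 / 5 4 2 1 3 / 4 2 1 3 5.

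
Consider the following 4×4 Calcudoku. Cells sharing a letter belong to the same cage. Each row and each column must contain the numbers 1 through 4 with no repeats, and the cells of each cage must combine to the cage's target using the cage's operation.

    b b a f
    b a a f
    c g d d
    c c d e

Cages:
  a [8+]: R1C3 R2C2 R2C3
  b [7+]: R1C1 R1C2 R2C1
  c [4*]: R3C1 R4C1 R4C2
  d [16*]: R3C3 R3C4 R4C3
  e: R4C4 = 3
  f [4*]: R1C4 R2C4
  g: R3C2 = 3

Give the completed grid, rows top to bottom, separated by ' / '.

G is a freebie; hence R3C2 = 3.
Cage e is given, which forces R4C4 = 3.
The only place for 3 in row 2 is R2C3.
In row 1, 3 can only go at R1C1, so R1C1 = 3.
Cage b has sum 7, so R1C2 = 2.
Cage b needs sum 7, which forces R2C1 = 2.
Column 1 already has 2, so R3C1 = 1.
1 is placed in row 3; hence R3C3 = 4.
Row 3 now contains 4, which forces R3C4 = 2.
Column 1 already has 1; hence R4C1 = 4.
Column 2 already has 2, so R4C2 = 1.
Column 3 now contains 4, so R4C3 = 2.
Column 3 now contains 4, which forces R1C3 = 1.
Row 1 now contains 1, which forces R1C4 = 4.
Column 2 already has 1, so R2C2 = 4.
4 is placed in column 4; hence R2C4 = 1.

3 2 1 4 / 2 4 3 1 / 1 3 4 2 / 4 1 2 3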